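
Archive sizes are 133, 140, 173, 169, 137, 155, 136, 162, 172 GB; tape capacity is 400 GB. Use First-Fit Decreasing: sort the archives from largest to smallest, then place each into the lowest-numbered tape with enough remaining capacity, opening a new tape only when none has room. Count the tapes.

5 tapes

Sorted descending: 173, 172, 169, 162, 155, 140, 137, 136, 133.
173 GB → tape 1 (remaining 227 GB)
172 GB → tape 1 (remaining 55 GB)
169 GB → tape 2 (remaining 231 GB)
162 GB → tape 2 (remaining 69 GB)
155 GB → tape 3 (remaining 245 GB)
140 GB → tape 3 (remaining 105 GB)
137 GB → tape 4 (remaining 263 GB)
136 GB → tape 4 (remaining 127 GB)
133 GB → tape 5 (remaining 267 GB)
Final tapes: [173,172] [169,162] [155,140] [137,136] [133].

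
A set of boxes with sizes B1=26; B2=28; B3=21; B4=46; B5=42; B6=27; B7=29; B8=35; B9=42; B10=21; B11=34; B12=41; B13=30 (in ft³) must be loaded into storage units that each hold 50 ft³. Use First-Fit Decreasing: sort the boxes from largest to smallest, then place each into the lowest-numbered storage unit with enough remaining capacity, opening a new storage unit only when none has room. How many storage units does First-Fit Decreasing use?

Sorted descending: 46, 42, 42, 41, 35, 34, 30, 29, 28, 27, 26, 21, 21.
46 ft³ → storage unit 1 (remaining 4 ft³)
42 ft³ → storage unit 2 (remaining 8 ft³)
42 ft³ → storage unit 3 (remaining 8 ft³)
41 ft³ → storage unit 4 (remaining 9 ft³)
35 ft³ → storage unit 5 (remaining 15 ft³)
34 ft³ → storage unit 6 (remaining 16 ft³)
30 ft³ → storage unit 7 (remaining 20 ft³)
29 ft³ → storage unit 8 (remaining 21 ft³)
28 ft³ → storage unit 9 (remaining 22 ft³)
27 ft³ → storage unit 10 (remaining 23 ft³)
26 ft³ → storage unit 11 (remaining 24 ft³)
21 ft³ → storage unit 8 (remaining 0 ft³)
21 ft³ → storage unit 9 (remaining 1 ft³)

11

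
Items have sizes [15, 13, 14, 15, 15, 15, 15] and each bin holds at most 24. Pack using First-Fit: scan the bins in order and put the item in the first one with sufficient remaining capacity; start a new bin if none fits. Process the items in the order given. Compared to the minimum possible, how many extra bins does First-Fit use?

0

First-Fit: [15] [13] [14] [15] [15] [15] [15] → 7 bins.
7 items exceed 12 (half the capacity), and no two of those can share a bin, so at least 7 bins are needed.
So 7 is already optimal.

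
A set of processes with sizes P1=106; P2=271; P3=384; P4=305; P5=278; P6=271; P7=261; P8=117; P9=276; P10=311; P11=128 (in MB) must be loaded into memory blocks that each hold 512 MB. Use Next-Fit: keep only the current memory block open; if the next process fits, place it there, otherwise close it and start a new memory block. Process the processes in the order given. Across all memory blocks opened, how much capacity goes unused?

1388

P1 (106 MB) → memory block 1 (remaining 406 MB)
P2 (271 MB) → memory block 1 (remaining 135 MB)
P3 (384 MB) → memory block 2 (remaining 128 MB)
P4 (305 MB) → memory block 3 (remaining 207 MB)
P5 (278 MB) → memory block 4 (remaining 234 MB)
P6 (271 MB) → memory block 5 (remaining 241 MB)
P7 (261 MB) → memory block 6 (remaining 251 MB)
P8 (117 MB) → memory block 6 (remaining 134 MB)
P9 (276 MB) → memory block 7 (remaining 236 MB)
P10 (311 MB) → memory block 8 (remaining 201 MB)
P11 (128 MB) → memory block 8 (remaining 73 MB)
8 memory blocks × 512 MB = 4096 MB; used 2708 MB; unused 1388 MB.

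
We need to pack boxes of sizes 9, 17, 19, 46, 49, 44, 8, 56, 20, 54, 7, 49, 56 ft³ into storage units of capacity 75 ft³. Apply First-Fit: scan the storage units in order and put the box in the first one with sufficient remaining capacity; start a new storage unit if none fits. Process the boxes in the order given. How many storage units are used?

storage unit 1: place 9 ft³, 66 ft³ left
storage unit 1: place 17 ft³, 49 ft³ left
storage unit 1: place 19 ft³, 30 ft³ left
storage unit 2: place 46 ft³, 29 ft³ left
storage unit 3: place 49 ft³, 26 ft³ left
storage unit 4: place 44 ft³, 31 ft³ left
storage unit 1: place 8 ft³, 22 ft³ left
storage unit 5: place 56 ft³, 19 ft³ left
storage unit 1: place 20 ft³, 2 ft³ left
storage unit 6: place 54 ft³, 21 ft³ left
storage unit 2: place 7 ft³, 22 ft³ left
storage unit 7: place 49 ft³, 26 ft³ left
storage unit 8: place 56 ft³, 19 ft³ left
Final storage units: [9,17,19,8,20] [46,7] [49] [44] [56] [54] [49] [56].

8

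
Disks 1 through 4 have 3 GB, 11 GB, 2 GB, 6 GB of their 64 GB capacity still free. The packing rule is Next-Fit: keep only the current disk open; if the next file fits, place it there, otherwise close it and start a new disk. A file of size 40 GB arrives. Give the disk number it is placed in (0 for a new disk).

0

Next-Fit only looks at disk 4, which has 6 GB free.
40 GB does not fit, so a new disk is opened.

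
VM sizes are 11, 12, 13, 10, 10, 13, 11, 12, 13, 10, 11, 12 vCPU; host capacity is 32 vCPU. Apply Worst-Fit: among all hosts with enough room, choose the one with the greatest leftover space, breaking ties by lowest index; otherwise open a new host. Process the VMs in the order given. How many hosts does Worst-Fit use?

6 hosts

Put 11 vCPU in host 1; 21 vCPU remain.
Put 12 vCPU in host 1; 9 vCPU remain.
Put 13 vCPU in host 2; 19 vCPU remain.
Put 10 vCPU in host 2; 9 vCPU remain.
Put 10 vCPU in host 3; 22 vCPU remain.
Put 13 vCPU in host 3; 9 vCPU remain.
Put 11 vCPU in host 4; 21 vCPU remain.
Put 12 vCPU in host 4; 9 vCPU remain.
Put 13 vCPU in host 5; 19 vCPU remain.
Put 10 vCPU in host 5; 9 vCPU remain.
Put 11 vCPU in host 6; 21 vCPU remain.
Put 12 vCPU in host 6; 9 vCPU remain.
Final hosts: [11,12] [13,10] [10,13] [11,12] [13,10] [11,12].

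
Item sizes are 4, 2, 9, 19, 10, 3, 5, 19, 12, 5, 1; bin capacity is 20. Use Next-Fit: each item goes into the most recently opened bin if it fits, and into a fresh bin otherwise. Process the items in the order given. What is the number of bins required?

5

4 → bin 1 (remaining 16)
2 → bin 1 (remaining 14)
9 → bin 1 (remaining 5)
19 → bin 2 (remaining 1)
10 → bin 3 (remaining 10)
3 → bin 3 (remaining 7)
5 → bin 3 (remaining 2)
19 → bin 4 (remaining 1)
12 → bin 5 (remaining 8)
5 → bin 5 (remaining 3)
1 → bin 5 (remaining 2)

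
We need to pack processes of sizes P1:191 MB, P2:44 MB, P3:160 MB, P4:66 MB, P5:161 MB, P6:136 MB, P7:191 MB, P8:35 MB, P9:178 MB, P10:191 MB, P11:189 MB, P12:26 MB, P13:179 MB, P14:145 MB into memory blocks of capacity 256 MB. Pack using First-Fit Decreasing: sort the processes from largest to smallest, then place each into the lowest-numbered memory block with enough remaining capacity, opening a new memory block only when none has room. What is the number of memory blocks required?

Sorted descending: 191, 191, 191, 189, 179, 178, 161, 160, 145, 136, 66, 44, 35, 26.
Put 191 MB in memory block 1; 65 MB remain.
Put 191 MB in memory block 2; 65 MB remain.
Put 191 MB in memory block 3; 65 MB remain.
Put 189 MB in memory block 4; 67 MB remain.
Put 179 MB in memory block 5; 77 MB remain.
Put 178 MB in memory block 6; 78 MB remain.
Put 161 MB in memory block 7; 95 MB remain.
Put 160 MB in memory block 8; 96 MB remain.
Put 145 MB in memory block 9; 111 MB remain.
Put 136 MB in memory block 10; 120 MB remain.
Put 66 MB in memory block 4; 1 MB remain.
Put 44 MB in memory block 1; 21 MB remain.
Put 35 MB in memory block 2; 30 MB remain.
Put 26 MB in memory block 2; 4 MB remain.

10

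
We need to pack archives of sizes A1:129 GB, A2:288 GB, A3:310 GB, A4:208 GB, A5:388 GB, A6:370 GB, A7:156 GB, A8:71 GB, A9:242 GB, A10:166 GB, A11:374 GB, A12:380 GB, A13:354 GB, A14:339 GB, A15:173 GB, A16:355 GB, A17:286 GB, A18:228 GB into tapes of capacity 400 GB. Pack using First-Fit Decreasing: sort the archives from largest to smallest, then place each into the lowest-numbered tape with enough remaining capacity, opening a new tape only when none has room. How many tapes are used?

14

Sorted descending: 388, 380, 374, 370, 355, 354, 339, 310, 288, 286, 242, 228, 208, 173, 166, 156, 129, 71.
Put 388 GB in tape 1; 12 GB remain.
Put 380 GB in tape 2; 20 GB remain.
Put 374 GB in tape 3; 26 GB remain.
Put 370 GB in tape 4; 30 GB remain.
Put 355 GB in tape 5; 45 GB remain.
Put 354 GB in tape 6; 46 GB remain.
Put 339 GB in tape 7; 61 GB remain.
Put 310 GB in tape 8; 90 GB remain.
Put 288 GB in tape 9; 112 GB remain.
Put 286 GB in tape 10; 114 GB remain.
Put 242 GB in tape 11; 158 GB remain.
Put 228 GB in tape 12; 172 GB remain.
Put 208 GB in tape 13; 192 GB remain.
Put 173 GB in tape 13; 19 GB remain.
Put 166 GB in tape 12; 6 GB remain.
Put 156 GB in tape 11; 2 GB remain.
Put 129 GB in tape 14; 271 GB remain.
Put 71 GB in tape 8; 19 GB remain.
Final tapes: [388] [380] [374] [370] [355] [354] [339] [310,71] [288] [286] [242,156] [228,166] [208,173] [129].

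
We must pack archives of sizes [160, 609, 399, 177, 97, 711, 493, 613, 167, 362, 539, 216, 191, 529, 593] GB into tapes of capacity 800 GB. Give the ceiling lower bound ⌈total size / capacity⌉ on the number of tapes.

Total size = 160 + 609 + 399 + 177 + 97 + 711 + 493 + 613 + 167 + 362 + 539 + 216 + 191 + 529 + 593 = 5856 GB.
⌈5856 / 800⌉ = 8.

8 tapes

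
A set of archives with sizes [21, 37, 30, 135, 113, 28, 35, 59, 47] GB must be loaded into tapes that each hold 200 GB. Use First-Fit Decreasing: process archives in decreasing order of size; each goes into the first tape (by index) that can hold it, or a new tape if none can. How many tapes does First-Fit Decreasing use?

Sorted descending: 135, 113, 59, 47, 37, 35, 30, 28, 21.
135 GB → tape 1 (remaining 65 GB)
113 GB → tape 2 (remaining 87 GB)
59 GB → tape 1 (remaining 6 GB)
47 GB → tape 2 (remaining 40 GB)
37 GB → tape 2 (remaining 3 GB)
35 GB → tape 3 (remaining 165 GB)
30 GB → tape 3 (remaining 135 GB)
28 GB → tape 3 (remaining 107 GB)
21 GB → tape 3 (remaining 86 GB)

3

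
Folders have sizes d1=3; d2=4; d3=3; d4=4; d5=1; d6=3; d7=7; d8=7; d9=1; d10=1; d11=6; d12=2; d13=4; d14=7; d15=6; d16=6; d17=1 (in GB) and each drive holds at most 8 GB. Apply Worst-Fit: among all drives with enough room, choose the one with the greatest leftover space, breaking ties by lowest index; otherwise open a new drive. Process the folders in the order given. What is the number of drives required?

10 drives

d1 (3 GB) → drive 1 (remaining 5 GB)
d2 (4 GB) → drive 1 (remaining 1 GB)
d3 (3 GB) → drive 2 (remaining 5 GB)
d4 (4 GB) → drive 2 (remaining 1 GB)
d5 (1 GB) → drive 1 (remaining 0 GB)
d6 (3 GB) → drive 3 (remaining 5 GB)
d7 (7 GB) → drive 4 (remaining 1 GB)
d8 (7 GB) → drive 5 (remaining 1 GB)
d9 (1 GB) → drive 3 (remaining 4 GB)
d10 (1 GB) → drive 3 (remaining 3 GB)
d11 (6 GB) → drive 6 (remaining 2 GB)
d12 (2 GB) → drive 3 (remaining 1 GB)
d13 (4 GB) → drive 7 (remaining 4 GB)
d14 (7 GB) → drive 8 (remaining 1 GB)
d15 (6 GB) → drive 9 (remaining 2 GB)
d16 (6 GB) → drive 10 (remaining 2 GB)
d17 (1 GB) → drive 7 (remaining 3 GB)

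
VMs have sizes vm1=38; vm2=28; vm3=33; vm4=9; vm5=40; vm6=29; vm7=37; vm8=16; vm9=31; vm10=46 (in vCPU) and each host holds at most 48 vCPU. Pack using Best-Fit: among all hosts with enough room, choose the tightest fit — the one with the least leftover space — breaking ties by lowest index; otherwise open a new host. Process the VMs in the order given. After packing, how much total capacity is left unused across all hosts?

Put vm1 (38 vCPU) in host 1; 10 vCPU remain.
Put vm2 (28 vCPU) in host 2; 20 vCPU remain.
Put vm3 (33 vCPU) in host 3; 15 vCPU remain.
Put vm4 (9 vCPU) in host 1; 1 vCPU remain.
Put vm5 (40 vCPU) in host 4; 8 vCPU remain.
Put vm6 (29 vCPU) in host 5; 19 vCPU remain.
Put vm7 (37 vCPU) in host 6; 11 vCPU remain.
Put vm8 (16 vCPU) in host 5; 3 vCPU remain.
Put vm9 (31 vCPU) in host 7; 17 vCPU remain.
Put vm10 (46 vCPU) in host 8; 2 vCPU remain.
8 hosts × 48 vCPU = 384 vCPU; used 307 vCPU; unused 77 vCPU.

77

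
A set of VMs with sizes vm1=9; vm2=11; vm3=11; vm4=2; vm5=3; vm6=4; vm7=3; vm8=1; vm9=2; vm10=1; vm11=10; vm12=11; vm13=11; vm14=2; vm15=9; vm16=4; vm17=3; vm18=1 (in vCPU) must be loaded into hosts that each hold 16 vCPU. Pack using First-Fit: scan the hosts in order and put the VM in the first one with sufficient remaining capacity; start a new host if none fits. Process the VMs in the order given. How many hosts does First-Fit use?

7

host 1: place vm1 (9 vCPU), 7 vCPU left
host 2: place vm2 (11 vCPU), 5 vCPU left
host 3: place vm3 (11 vCPU), 5 vCPU left
host 1: place vm4 (2 vCPU), 5 vCPU left
host 1: place vm5 (3 vCPU), 2 vCPU left
host 2: place vm6 (4 vCPU), 1 vCPU left
host 3: place vm7 (3 vCPU), 2 vCPU left
host 1: place vm8 (1 vCPU), 1 vCPU left
host 3: place vm9 (2 vCPU), 0 vCPU left
host 1: place vm10 (1 vCPU), 0 vCPU left
host 4: place vm11 (10 vCPU), 6 vCPU left
host 5: place vm12 (11 vCPU), 5 vCPU left
host 6: place vm13 (11 vCPU), 5 vCPU left
host 4: place vm14 (2 vCPU), 4 vCPU left
host 7: place vm15 (9 vCPU), 7 vCPU left
host 4: place vm16 (4 vCPU), 0 vCPU left
host 5: place vm17 (3 vCPU), 2 vCPU left
host 2: place vm18 (1 vCPU), 0 vCPU left
Final hosts: [9,2,3,1,1] [11,4,1] [11,3,2] [10,2,4] [11,3] [11] [9].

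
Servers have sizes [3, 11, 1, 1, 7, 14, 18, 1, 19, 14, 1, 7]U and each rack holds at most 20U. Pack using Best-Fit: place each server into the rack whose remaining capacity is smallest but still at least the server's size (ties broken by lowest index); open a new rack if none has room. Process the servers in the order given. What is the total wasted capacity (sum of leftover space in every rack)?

3U → rack 1 (remaining 17U)
11U → rack 1 (remaining 6U)
1U → rack 1 (remaining 5U)
1U → rack 1 (remaining 4U)
7U → rack 2 (remaining 13U)
14U → rack 3 (remaining 6U)
18U → rack 4 (remaining 2U)
1U → rack 4 (remaining 1U)
19U → rack 5 (remaining 1U)
14U → rack 6 (remaining 6U)
1U → rack 4 (remaining 0U)
7U → rack 2 (remaining 6U)
6 racks × 20U = 120U; used 97U; unused 23U.

23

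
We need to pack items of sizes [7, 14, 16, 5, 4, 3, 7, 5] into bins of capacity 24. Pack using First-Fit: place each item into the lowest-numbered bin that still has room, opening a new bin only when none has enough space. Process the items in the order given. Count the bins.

7 → bin 1 (remaining 17)
14 → bin 1 (remaining 3)
16 → bin 2 (remaining 8)
5 → bin 2 (remaining 3)
4 → bin 3 (remaining 20)
3 → bin 1 (remaining 0)
7 → bin 3 (remaining 13)
5 → bin 3 (remaining 8)
Final bins: [7,14,3] [16,5] [4,7,5].

3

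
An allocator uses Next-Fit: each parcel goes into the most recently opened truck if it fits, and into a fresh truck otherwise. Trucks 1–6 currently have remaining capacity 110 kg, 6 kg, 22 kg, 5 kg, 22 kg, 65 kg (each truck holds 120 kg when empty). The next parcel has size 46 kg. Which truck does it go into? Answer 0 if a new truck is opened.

6

Next-Fit only looks at truck 6, which has 65 kg free.
46 kg fits there.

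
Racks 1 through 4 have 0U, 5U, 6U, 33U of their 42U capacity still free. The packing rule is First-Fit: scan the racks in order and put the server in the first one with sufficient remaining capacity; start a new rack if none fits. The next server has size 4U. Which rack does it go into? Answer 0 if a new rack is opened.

2

Racks with room: rack 2 (5U), rack 3 (6U), rack 4 (33U).
The first with room is rack 2.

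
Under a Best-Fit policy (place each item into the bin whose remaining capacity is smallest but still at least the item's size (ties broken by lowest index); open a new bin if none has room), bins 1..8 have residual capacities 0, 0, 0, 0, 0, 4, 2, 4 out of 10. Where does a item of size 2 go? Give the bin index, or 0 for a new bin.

7

Bins with room: bin 6 (4), bin 7 (2), bin 8 (4).
Tightest fit is bin 7 with 2 free.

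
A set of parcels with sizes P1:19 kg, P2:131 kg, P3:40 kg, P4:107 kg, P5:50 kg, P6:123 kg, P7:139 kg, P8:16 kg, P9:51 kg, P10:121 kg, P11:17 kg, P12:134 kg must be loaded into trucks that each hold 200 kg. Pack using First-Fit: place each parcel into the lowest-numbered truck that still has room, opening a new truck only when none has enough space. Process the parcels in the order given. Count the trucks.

P1 (19 kg) → truck 1 (remaining 181 kg)
P2 (131 kg) → truck 1 (remaining 50 kg)
P3 (40 kg) → truck 1 (remaining 10 kg)
P4 (107 kg) → truck 2 (remaining 93 kg)
P5 (50 kg) → truck 2 (remaining 43 kg)
P6 (123 kg) → truck 3 (remaining 77 kg)
P7 (139 kg) → truck 4 (remaining 61 kg)
P8 (16 kg) → truck 2 (remaining 27 kg)
P9 (51 kg) → truck 3 (remaining 26 kg)
P10 (121 kg) → truck 5 (remaining 79 kg)
P11 (17 kg) → truck 2 (remaining 10 kg)
P12 (134 kg) → truck 6 (remaining 66 kg)

6 trucks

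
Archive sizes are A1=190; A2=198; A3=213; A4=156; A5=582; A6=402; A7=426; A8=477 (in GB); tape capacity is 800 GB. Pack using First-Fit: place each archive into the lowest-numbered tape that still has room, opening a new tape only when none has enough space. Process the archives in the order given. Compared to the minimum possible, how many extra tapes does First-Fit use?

1

First-Fit: [190,198,213,156] [582] [402] [426] [477] → 5 tapes.
Total size 2644 GB; any packing needs at least ⌈2644/800⌉ = 4 tapes.
An optimal packing achieves that bound: [582,213] [477,198] [426,190,156] [402] → 4 tapes.
Excess: 5 − 4 = 1.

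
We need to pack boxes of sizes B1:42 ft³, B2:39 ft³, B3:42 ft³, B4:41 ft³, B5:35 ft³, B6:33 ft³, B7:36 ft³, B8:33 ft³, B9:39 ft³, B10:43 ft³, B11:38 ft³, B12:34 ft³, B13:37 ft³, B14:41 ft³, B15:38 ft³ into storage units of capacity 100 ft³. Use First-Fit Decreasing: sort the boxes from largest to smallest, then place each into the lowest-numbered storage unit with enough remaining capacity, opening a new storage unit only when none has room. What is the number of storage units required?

7 storage units

Sorted descending: 43, 42, 42, 41, 41, 39, 39, 38, 38, 37, 36, 35, 34, 33, 33.
Put 43 ft³ in storage unit 1; 57 ft³ remain.
Put 42 ft³ in storage unit 1; 15 ft³ remain.
Put 42 ft³ in storage unit 2; 58 ft³ remain.
Put 41 ft³ in storage unit 2; 17 ft³ remain.
Put 41 ft³ in storage unit 3; 59 ft³ remain.
Put 39 ft³ in storage unit 3; 20 ft³ remain.
Put 39 ft³ in storage unit 4; 61 ft³ remain.
Put 38 ft³ in storage unit 4; 23 ft³ remain.
Put 38 ft³ in storage unit 5; 62 ft³ remain.
Put 37 ft³ in storage unit 5; 25 ft³ remain.
Put 36 ft³ in storage unit 6; 64 ft³ remain.
Put 35 ft³ in storage unit 6; 29 ft³ remain.
Put 34 ft³ in storage unit 7; 66 ft³ remain.
Put 33 ft³ in storage unit 7; 33 ft³ remain.
Put 33 ft³ in storage unit 7; 0 ft³ remain.
Final storage units: [43,42] [42,41] [41,39] [39,38] [38,37] [36,35] [34,33,33].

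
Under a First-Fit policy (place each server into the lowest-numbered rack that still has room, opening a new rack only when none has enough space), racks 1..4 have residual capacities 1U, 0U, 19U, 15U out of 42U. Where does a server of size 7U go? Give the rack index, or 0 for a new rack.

Racks with room: rack 3 (19U), rack 4 (15U).
The first with room is rack 3.

3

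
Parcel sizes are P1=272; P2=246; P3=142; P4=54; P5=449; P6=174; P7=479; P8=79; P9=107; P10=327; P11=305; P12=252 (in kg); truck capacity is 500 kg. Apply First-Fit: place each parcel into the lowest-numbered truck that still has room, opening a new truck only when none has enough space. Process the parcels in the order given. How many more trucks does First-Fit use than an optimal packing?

First-Fit: [272,142,54] [246,174,79] [449] [479] [107,327] [305] [252] → 7 trucks.
Total size 2886 kg; any packing needs at least ⌈2886/500⌉ = 6 trucks.
An optimal packing achieves that bound: [479] [449] [327,107,54] [305,174] [272,142,79] [252,246] → 6 trucks.
Excess: 7 − 6 = 1.

1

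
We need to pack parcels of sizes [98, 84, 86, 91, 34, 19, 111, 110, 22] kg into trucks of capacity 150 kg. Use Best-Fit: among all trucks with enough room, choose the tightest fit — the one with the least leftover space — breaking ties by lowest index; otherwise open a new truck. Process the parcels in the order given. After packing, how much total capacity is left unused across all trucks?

245

truck 1: place 98 kg, 52 kg left
truck 2: place 84 kg, 66 kg left
truck 3: place 86 kg, 64 kg left
truck 4: place 91 kg, 59 kg left
truck 1: place 34 kg, 18 kg left
truck 4: place 19 kg, 40 kg left
truck 5: place 111 kg, 39 kg left
truck 6: place 110 kg, 40 kg left
truck 5: place 22 kg, 17 kg left
6 trucks × 150 kg = 900 kg; used 655 kg; unused 245 kg.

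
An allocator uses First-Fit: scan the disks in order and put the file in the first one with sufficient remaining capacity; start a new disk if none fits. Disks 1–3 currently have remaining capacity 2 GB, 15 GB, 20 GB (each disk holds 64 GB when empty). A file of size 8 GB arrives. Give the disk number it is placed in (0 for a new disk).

2

Disks with room: disk 2 (15 GB), disk 3 (20 GB).
The first with room is disk 2.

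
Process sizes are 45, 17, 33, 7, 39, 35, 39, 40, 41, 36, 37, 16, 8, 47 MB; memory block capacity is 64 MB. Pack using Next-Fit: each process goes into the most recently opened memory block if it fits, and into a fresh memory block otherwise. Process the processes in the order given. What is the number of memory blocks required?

Put 45 MB in memory block 1; 19 MB remain.
Put 17 MB in memory block 1; 2 MB remain.
Put 33 MB in memory block 2; 31 MB remain.
Put 7 MB in memory block 2; 24 MB remain.
Put 39 MB in memory block 3; 25 MB remain.
Put 35 MB in memory block 4; 29 MB remain.
Put 39 MB in memory block 5; 25 MB remain.
Put 40 MB in memory block 6; 24 MB remain.
Put 41 MB in memory block 7; 23 MB remain.
Put 36 MB in memory block 8; 28 MB remain.
Put 37 MB in memory block 9; 27 MB remain.
Put 16 MB in memory block 9; 11 MB remain.
Put 8 MB in memory block 9; 3 MB remain.
Put 47 MB in memory block 10; 17 MB remain.
Final memory blocks: [45,17] [33,7] [39] [35] [39] [40] [41] [36] [37,16,8] [47].

10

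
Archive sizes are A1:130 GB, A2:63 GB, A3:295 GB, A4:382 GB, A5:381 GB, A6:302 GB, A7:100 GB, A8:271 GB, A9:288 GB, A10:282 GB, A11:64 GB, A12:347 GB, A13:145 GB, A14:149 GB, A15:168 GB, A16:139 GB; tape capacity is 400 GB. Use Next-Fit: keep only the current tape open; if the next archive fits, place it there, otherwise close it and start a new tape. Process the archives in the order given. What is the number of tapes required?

tape 1: place A1 (130 GB), 270 GB left
tape 1: place A2 (63 GB), 207 GB left
tape 2: place A3 (295 GB), 105 GB left
tape 3: place A4 (382 GB), 18 GB left
tape 4: place A5 (381 GB), 19 GB left
tape 5: place A6 (302 GB), 98 GB left
tape 6: place A7 (100 GB), 300 GB left
tape 6: place A8 (271 GB), 29 GB left
tape 7: place A9 (288 GB), 112 GB left
tape 8: place A10 (282 GB), 118 GB left
tape 8: place A11 (64 GB), 54 GB left
tape 9: place A12 (347 GB), 53 GB left
tape 10: place A13 (145 GB), 255 GB left
tape 10: place A14 (149 GB), 106 GB left
tape 11: place A15 (168 GB), 232 GB left
tape 11: place A16 (139 GB), 93 GB left

11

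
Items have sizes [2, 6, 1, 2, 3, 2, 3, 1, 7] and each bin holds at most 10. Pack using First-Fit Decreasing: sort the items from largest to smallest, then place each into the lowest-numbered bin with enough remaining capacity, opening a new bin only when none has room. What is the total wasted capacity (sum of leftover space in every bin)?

3

Sorted descending: 7, 6, 3, 3, 2, 2, 2, 1, 1.
Put 7 in bin 1; 3 remain.
Put 6 in bin 2; 4 remain.
Put 3 in bin 1; 0 remain.
Put 3 in bin 2; 1 remain.
Put 2 in bin 3; 8 remain.
Put 2 in bin 3; 6 remain.
Put 2 in bin 3; 4 remain.
Put 1 in bin 2; 0 remain.
Put 1 in bin 3; 3 remain.
3 bins × 10 = 30; used 27; unused 3.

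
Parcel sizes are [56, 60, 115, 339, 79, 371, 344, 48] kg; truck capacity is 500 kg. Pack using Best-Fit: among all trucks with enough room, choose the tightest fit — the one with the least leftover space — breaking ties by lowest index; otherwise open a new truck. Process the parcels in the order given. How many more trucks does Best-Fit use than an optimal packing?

1

Best-Fit: [56,60,115] [339,79,48] [371] [344] → 4 trucks.
Total size 1412 kg; any packing needs at least ⌈1412/500⌉ = 3 trucks.
An optimal packing achieves that bound: [371,115] [344,79,60] [339,56,48] → 3 trucks.
Excess: 4 − 3 = 1.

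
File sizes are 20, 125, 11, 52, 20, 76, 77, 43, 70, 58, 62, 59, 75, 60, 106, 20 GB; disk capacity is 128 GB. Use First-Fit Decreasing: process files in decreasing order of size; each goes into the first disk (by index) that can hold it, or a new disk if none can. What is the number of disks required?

Sorted descending: 125, 106, 77, 76, 75, 70, 62, 60, 59, 58, 52, 43, 20, 20, 20, 11.
disk 1: place 125 GB, 3 GB left
disk 2: place 106 GB, 22 GB left
disk 3: place 77 GB, 51 GB left
disk 4: place 76 GB, 52 GB left
disk 5: place 75 GB, 53 GB left
disk 6: place 70 GB, 58 GB left
disk 7: place 62 GB, 66 GB left
disk 7: place 60 GB, 6 GB left
disk 8: place 59 GB, 69 GB left
disk 6: place 58 GB, 0 GB left
disk 4: place 52 GB, 0 GB left
disk 3: place 43 GB, 8 GB left
disk 2: place 20 GB, 2 GB left
disk 5: place 20 GB, 33 GB left
disk 5: place 20 GB, 13 GB left
disk 5: place 11 GB, 2 GB left
Final disks: [125] [106,20] [77,43] [76,52] [75,20,20,11] [70,58] [62,60] [59].

8 disks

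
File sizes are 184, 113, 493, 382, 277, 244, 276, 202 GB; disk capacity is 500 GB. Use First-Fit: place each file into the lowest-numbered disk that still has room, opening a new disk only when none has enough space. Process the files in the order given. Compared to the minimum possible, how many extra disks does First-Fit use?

1

First-Fit: [184,113,202] [493] [382] [277] [244] [276] → 6 disks.
Total size 2171 GB; any packing needs at least ⌈2171/500⌉ = 5 disks.
An optimal packing achieves that bound: [493] [382,113] [277,202] [276,184] [244] → 5 disks.
Excess: 6 − 5 = 1.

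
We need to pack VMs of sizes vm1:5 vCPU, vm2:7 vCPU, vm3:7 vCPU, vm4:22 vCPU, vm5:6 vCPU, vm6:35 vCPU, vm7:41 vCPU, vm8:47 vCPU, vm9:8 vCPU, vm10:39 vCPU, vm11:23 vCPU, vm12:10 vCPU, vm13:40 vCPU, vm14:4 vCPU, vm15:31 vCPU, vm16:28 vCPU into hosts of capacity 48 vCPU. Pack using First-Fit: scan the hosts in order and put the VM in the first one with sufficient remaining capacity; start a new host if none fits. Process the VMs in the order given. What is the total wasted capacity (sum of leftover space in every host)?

79

Put vm1 (5 vCPU) in host 1; 43 vCPU remain.
Put vm2 (7 vCPU) in host 1; 36 vCPU remain.
Put vm3 (7 vCPU) in host 1; 29 vCPU remain.
Put vm4 (22 vCPU) in host 1; 7 vCPU remain.
Put vm5 (6 vCPU) in host 1; 1 vCPU remain.
Put vm6 (35 vCPU) in host 2; 13 vCPU remain.
Put vm7 (41 vCPU) in host 3; 7 vCPU remain.
Put vm8 (47 vCPU) in host 4; 1 vCPU remain.
Put vm9 (8 vCPU) in host 2; 5 vCPU remain.
Put vm10 (39 vCPU) in host 5; 9 vCPU remain.
Put vm11 (23 vCPU) in host 6; 25 vCPU remain.
Put vm12 (10 vCPU) in host 6; 15 vCPU remain.
Put vm13 (40 vCPU) in host 7; 8 vCPU remain.
Put vm14 (4 vCPU) in host 2; 1 vCPU remain.
Put vm15 (31 vCPU) in host 8; 17 vCPU remain.
Put vm16 (28 vCPU) in host 9; 20 vCPU remain.
9 hosts × 48 vCPU = 432 vCPU; used 353 vCPU; unused 79 vCPU.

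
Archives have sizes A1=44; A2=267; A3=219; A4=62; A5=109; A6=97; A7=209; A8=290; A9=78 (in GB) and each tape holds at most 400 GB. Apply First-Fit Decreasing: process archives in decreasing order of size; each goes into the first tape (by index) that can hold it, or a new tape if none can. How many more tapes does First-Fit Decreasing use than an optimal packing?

First-Fit Decreasing: [290,109] [267,97] [219,78,62] [209,44] → 4 tapes.
Total size 1375 GB; any packing needs at least ⌈1375/400⌉ = 4 tapes.
So 4 is already optimal.

0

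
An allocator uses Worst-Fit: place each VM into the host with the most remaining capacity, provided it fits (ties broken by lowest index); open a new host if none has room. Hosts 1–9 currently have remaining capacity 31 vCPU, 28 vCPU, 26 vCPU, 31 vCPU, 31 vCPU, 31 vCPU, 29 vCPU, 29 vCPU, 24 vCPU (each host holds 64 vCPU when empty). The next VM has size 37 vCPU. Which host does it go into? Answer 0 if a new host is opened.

No host has ≥ 37 vCPU free, so a new host is opened.

0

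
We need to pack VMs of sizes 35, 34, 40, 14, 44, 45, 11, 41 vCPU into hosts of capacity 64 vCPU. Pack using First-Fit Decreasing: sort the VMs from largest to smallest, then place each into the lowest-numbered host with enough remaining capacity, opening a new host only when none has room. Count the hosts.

6

Sorted descending: 45, 44, 41, 40, 35, 34, 14, 11.
host 1: place 45 vCPU, 19 vCPU left
host 2: place 44 vCPU, 20 vCPU left
host 3: place 41 vCPU, 23 vCPU left
host 4: place 40 vCPU, 24 vCPU left
host 5: place 35 vCPU, 29 vCPU left
host 6: place 34 vCPU, 30 vCPU left
host 1: place 14 vCPU, 5 vCPU left
host 2: place 11 vCPU, 9 vCPU left
Final hosts: [45,14] [44,11] [41] [40] [35] [34].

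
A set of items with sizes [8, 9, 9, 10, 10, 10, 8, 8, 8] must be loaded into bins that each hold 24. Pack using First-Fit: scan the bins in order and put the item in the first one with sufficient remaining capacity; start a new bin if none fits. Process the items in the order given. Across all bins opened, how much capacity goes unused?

8 → bin 1 (remaining 16)
9 → bin 1 (remaining 7)
9 → bin 2 (remaining 15)
10 → bin 2 (remaining 5)
10 → bin 3 (remaining 14)
10 → bin 3 (remaining 4)
8 → bin 4 (remaining 16)
8 → bin 4 (remaining 8)
8 → bin 4 (remaining 0)
4 bins × 24 = 96; used 80; unused 16.

16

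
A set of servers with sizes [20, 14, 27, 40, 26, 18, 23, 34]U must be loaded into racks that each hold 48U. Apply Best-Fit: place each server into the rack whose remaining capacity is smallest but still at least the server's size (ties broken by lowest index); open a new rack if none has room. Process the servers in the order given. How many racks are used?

6 racks

Put 20U in rack 1; 28U remain.
Put 14U in rack 1; 14U remain.
Put 27U in rack 2; 21U remain.
Put 40U in rack 3; 8U remain.
Put 26U in rack 4; 22U remain.
Put 18U in rack 2; 3U remain.
Put 23U in rack 5; 25U remain.
Put 34U in rack 6; 14U remain.
Final racks: [20,14] [27,18] [40] [26] [23] [34].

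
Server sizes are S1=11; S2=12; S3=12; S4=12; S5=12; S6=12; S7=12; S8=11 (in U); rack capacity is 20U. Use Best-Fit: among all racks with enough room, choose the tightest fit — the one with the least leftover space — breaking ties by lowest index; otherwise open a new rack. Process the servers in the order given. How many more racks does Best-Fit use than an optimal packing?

0

Best-Fit: [11] [12] [12] [12] [12] [12] [12] [11] → 8 racks.
8 servers exceed 10U (half the capacity), and no two of those can share a rack, so at least 8 racks are needed.
So 8 is already optimal.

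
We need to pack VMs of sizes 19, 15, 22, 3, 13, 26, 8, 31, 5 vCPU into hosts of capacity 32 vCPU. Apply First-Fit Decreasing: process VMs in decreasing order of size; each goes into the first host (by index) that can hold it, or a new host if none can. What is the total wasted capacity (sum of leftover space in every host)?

Sorted descending: 31, 26, 22, 19, 15, 13, 8, 5, 3.
Put 31 vCPU in host 1; 1 vCPU remain.
Put 26 vCPU in host 2; 6 vCPU remain.
Put 22 vCPU in host 3; 10 vCPU remain.
Put 19 vCPU in host 4; 13 vCPU remain.
Put 15 vCPU in host 5; 17 vCPU remain.
Put 13 vCPU in host 4; 0 vCPU remain.
Put 8 vCPU in host 3; 2 vCPU remain.
Put 5 vCPU in host 2; 1 vCPU remain.
Put 3 vCPU in host 5; 14 vCPU remain.
5 hosts × 32 vCPU = 160 vCPU; used 142 vCPU; unused 18 vCPU.

18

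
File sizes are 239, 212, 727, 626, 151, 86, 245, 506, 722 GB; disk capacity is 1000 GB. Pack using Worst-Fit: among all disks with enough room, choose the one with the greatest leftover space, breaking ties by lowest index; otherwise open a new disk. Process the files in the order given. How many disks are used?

5

Put 239 GB in disk 1; 761 GB remain.
Put 212 GB in disk 1; 549 GB remain.
Put 727 GB in disk 2; 273 GB remain.
Put 626 GB in disk 3; 374 GB remain.
Put 151 GB in disk 1; 398 GB remain.
Put 86 GB in disk 1; 312 GB remain.
Put 245 GB in disk 3; 129 GB remain.
Put 506 GB in disk 4; 494 GB remain.
Put 722 GB in disk 5; 278 GB remain.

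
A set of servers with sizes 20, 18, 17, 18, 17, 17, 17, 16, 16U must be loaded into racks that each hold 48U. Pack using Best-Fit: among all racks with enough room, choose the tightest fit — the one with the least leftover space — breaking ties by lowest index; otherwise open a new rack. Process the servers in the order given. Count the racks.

rack 1: place 20U, 28U left
rack 1: place 18U, 10U left
rack 2: place 17U, 31U left
rack 2: place 18U, 13U left
rack 3: place 17U, 31U left
rack 3: place 17U, 14U left
rack 4: place 17U, 31U left
rack 4: place 16U, 15U left
rack 5: place 16U, 32U left
Final racks: [20,18] [17,18] [17,17] [17,16] [16].

5 racks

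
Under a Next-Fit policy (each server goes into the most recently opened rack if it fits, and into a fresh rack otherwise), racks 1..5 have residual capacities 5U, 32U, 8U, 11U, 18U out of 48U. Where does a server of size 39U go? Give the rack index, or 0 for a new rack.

Next-Fit only looks at rack 5, which has 18U free.
39U does not fit, so a new rack is opened.

0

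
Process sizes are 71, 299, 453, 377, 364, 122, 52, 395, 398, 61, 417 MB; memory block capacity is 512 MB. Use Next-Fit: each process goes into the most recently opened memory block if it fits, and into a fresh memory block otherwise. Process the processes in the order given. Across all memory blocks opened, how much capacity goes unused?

575

Put 71 MB in memory block 1; 441 MB remain.
Put 299 MB in memory block 1; 142 MB remain.
Put 453 MB in memory block 2; 59 MB remain.
Put 377 MB in memory block 3; 135 MB remain.
Put 364 MB in memory block 4; 148 MB remain.
Put 122 MB in memory block 4; 26 MB remain.
Put 52 MB in memory block 5; 460 MB remain.
Put 395 MB in memory block 5; 65 MB remain.
Put 398 MB in memory block 6; 114 MB remain.
Put 61 MB in memory block 6; 53 MB remain.
Put 417 MB in memory block 7; 95 MB remain.
7 memory blocks × 512 MB = 3584 MB; used 3009 MB; unused 575 MB.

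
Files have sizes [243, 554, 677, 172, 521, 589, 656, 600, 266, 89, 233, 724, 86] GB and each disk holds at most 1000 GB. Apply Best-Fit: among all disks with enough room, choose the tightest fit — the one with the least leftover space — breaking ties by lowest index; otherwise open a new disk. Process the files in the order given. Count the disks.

disk 1: place 243 GB, 757 GB left
disk 1: place 554 GB, 203 GB left
disk 2: place 677 GB, 323 GB left
disk 1: place 172 GB, 31 GB left
disk 3: place 521 GB, 479 GB left
disk 4: place 589 GB, 411 GB left
disk 5: place 656 GB, 344 GB left
disk 6: place 600 GB, 400 GB left
disk 2: place 266 GB, 57 GB left
disk 5: place 89 GB, 255 GB left
disk 5: place 233 GB, 22 GB left
disk 7: place 724 GB, 276 GB left
disk 7: place 86 GB, 190 GB left
Final disks: [243,554,172] [677,266] [521] [589] [656,89,233] [600] [724,86].

7 disks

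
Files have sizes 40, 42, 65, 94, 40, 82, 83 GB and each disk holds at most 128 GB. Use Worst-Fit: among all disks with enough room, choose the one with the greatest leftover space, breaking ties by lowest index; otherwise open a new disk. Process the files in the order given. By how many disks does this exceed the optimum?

1

Worst-Fit: [40,42] [65,40] [94] [82] [83] → 5 disks.
Total size 446 GB; any packing needs at least ⌈446/128⌉ = 4 disks.
An optimal packing achieves that bound: [94] [83,42] [82,40] [65,40] → 4 disks.
Excess: 5 − 4 = 1.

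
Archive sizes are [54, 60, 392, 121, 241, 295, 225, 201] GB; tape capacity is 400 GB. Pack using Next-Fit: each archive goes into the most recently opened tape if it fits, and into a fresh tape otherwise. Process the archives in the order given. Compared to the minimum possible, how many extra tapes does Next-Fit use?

1

Next-Fit: [54,60] [392] [121,241] [295] [225] [201] → 6 tapes.
5 archives exceed 200 GB (half the capacity), and no two of those can share a tape, so at least 5 tapes are needed.
An optimal packing achieves that bound: [392] [295,60] [241,121] [225,54] [201] → 5 tapes.
Excess: 6 − 5 = 1.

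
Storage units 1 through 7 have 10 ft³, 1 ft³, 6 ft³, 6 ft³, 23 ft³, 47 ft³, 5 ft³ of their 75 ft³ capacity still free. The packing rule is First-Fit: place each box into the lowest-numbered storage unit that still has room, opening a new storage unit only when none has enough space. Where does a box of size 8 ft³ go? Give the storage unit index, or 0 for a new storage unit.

Storage units with room: storage unit 1 (10 ft³), storage unit 5 (23 ft³), storage unit 6 (47 ft³).
The first with room is storage unit 1.

1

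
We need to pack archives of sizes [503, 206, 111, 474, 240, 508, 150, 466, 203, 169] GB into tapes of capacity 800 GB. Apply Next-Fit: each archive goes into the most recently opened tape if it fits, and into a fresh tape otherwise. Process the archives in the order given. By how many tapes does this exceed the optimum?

Next-Fit: [503,206] [111,474] [240,508] [150,466] [203,169] → 5 tapes.
Total size 3030 GB; any packing needs at least ⌈3030/800⌉ = 4 tapes.
An optimal packing achieves that bound: [508,240] [503,206] [474,203,111] [466,169,150] → 4 tapes.
Excess: 5 − 4 = 1.

1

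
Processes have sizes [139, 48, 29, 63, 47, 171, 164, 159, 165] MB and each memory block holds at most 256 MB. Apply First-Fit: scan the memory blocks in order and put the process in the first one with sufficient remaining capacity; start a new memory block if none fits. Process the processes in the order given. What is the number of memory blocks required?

memory block 1: place 139 MB, 117 MB left
memory block 1: place 48 MB, 69 MB left
memory block 1: place 29 MB, 40 MB left
memory block 2: place 63 MB, 193 MB left
memory block 2: place 47 MB, 146 MB left
memory block 3: place 171 MB, 85 MB left
memory block 4: place 164 MB, 92 MB left
memory block 5: place 159 MB, 97 MB left
memory block 6: place 165 MB, 91 MB left

6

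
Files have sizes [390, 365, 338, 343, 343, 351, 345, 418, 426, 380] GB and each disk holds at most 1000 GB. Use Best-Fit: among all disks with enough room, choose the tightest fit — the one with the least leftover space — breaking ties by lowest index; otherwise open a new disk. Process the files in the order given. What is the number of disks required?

5 disks

Put 390 GB in disk 1; 610 GB remain.
Put 365 GB in disk 1; 245 GB remain.
Put 338 GB in disk 2; 662 GB remain.
Put 343 GB in disk 2; 319 GB remain.
Put 343 GB in disk 3; 657 GB remain.
Put 351 GB in disk 3; 306 GB remain.
Put 345 GB in disk 4; 655 GB remain.
Put 418 GB in disk 4; 237 GB remain.
Put 426 GB in disk 5; 574 GB remain.
Put 380 GB in disk 5; 194 GB remain.
Final disks: [390,365] [338,343] [343,351] [345,418] [426,380].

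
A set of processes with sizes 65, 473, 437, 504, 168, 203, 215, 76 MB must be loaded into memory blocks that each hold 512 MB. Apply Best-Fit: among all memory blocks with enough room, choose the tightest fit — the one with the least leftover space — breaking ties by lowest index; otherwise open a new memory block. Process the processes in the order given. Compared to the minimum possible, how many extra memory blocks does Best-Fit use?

0

Best-Fit: [65,437] [473] [504] [168,203,76] [215] → 5 memory blocks.
Total size 2141 MB; any packing needs at least ⌈2141/512⌉ = 5 memory blocks.
So 5 is already optimal.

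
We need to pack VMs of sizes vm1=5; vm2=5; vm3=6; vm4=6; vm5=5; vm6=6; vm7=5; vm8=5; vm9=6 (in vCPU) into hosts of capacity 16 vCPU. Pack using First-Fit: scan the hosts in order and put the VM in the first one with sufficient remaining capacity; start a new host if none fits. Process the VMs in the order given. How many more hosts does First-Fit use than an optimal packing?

0

First-Fit: [5,5,6] [6,5,5] [6,5] [6] → 4 hosts.
Total size 49 vCPU; any packing needs at least ⌈49/16⌉ = 4 hosts.
So 4 is already optimal.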